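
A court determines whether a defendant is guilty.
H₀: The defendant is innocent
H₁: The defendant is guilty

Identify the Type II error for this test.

Answer: Acquitting a guilty person

Derivation:
Type I error: rejecting H₀ when it is actually true (false positive).
Type II error: failing to reject H₀ when H₁ is actually true (false negative).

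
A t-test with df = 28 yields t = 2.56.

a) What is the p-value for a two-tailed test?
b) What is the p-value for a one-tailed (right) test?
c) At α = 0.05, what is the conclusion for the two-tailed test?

Using t-distribution with df = 28:
a) Two-tailed: p = 2×P(T > 2.56) = 0.0162
b) One-tailed: p = P(T > 2.56) = 0.0081
c) 0.0162 < 0.05, reject H₀

Answer: a) 0.0162, b) 0.0081, c) reject H₀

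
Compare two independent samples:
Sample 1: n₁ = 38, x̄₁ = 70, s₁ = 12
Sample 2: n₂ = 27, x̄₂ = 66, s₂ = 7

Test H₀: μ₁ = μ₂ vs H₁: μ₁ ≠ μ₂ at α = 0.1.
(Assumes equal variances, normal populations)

Answer: t = 1.5524, fail to reject H₀

Derivation:
Pooled variance: s²_p = [37×12² + 26×7²]/(63) = 104.7937
s_p = 10.2369
SE = s_p×√(1/n₁ + 1/n₂) = 10.2369×√(1/38 + 1/27) = 2.5766
t = (x̄₁ - x̄₂)/SE = (70 - 66)/2.5766 = 1.5524
df = 63, t-critical = ±1.669
Decision: fail to reject H₀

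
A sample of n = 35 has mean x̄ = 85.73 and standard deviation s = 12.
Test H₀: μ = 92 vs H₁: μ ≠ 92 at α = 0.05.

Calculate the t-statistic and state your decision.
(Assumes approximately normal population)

df = n - 1 = 34
SE = s/√n = 12/√35 = 2.0284
t = (x̄ - μ₀)/SE = (85.73 - 92)/2.0284 = -3.0911
Critical value: t_{0.025,34} = ±2.032
p-value ≈ 0.0040
Decision: reject H₀

Answer: t = -3.0911, reject H₀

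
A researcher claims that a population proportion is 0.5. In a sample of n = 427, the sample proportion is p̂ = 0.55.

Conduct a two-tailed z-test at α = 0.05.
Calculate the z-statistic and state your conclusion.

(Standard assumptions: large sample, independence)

H₀: p = 0.5, H₁: p ≠ 0.5
Standard error: SE = √(p₀(1-p₀)/n) = √(0.5×0.5/427) = 0.024197
z-statistic: z = (p̂ - p₀)/SE = (0.55 - 0.5)/0.024197 = 2.0664
Critical value: z_0.025 = ±1.960
p-value = 0.0388
Decision: reject H₀ at α = 0.05

Answer: z = 2.0664, reject H₀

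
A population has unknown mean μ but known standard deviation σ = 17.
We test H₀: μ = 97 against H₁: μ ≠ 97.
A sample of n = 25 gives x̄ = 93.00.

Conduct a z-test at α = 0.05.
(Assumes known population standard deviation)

Answer: z = -1.1765, fail to reject H₀

Derivation:
Standard error: SE = σ/√n = 17/√25 = 3.4000
z-statistic: z = (x̄ - μ₀)/SE = (93.00 - 97)/3.4000 = -1.1765
Critical value: ±1.960
p-value = 0.2394
Decision: fail to reject H₀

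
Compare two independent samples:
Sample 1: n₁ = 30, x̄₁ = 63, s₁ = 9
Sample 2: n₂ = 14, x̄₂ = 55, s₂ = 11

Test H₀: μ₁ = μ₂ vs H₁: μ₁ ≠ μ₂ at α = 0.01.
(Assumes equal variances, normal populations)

Answer: t = 2.5578, fail to reject H₀

Derivation:
Pooled variance: s²_p = [29×9² + 13×11²]/(42) = 93.3810
s_p = 9.6634
SE = s_p×√(1/n₁ + 1/n₂) = 9.6634×√(1/30 + 1/14) = 3.1277
t = (x̄₁ - x̄₂)/SE = (63 - 55)/3.1277 = 2.5578
df = 42, t-critical = ±2.698
Decision: fail to reject H₀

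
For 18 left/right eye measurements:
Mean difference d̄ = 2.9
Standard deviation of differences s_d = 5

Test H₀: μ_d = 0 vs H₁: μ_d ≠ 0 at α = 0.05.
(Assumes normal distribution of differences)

Answer: t = 2.4608, reject H₀

Derivation:
df = n - 1 = 17
SE = s_d/√n = 5/√18 = 1.1785
t = d̄/SE = 2.9/1.1785 = 2.4608
Critical value: t_{0.025,17} = ±2.110
p-value ≈ 0.0249
Decision: reject H₀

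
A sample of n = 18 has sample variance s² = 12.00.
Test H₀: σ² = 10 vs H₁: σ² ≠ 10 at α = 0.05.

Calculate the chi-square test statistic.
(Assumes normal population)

df = n - 1 = 17
χ² = (n-1)s²/σ₀² = 17×12.00/10 = 20.4000
Critical values: χ²_{0.975,17} = 7.564, χ²_{0.025,17} = 30.191
Rejection region: χ² < 7.564 or χ² > 30.191
Decision: fail to reject H₀

Answer: χ² = 20.4000, fail to reject H₀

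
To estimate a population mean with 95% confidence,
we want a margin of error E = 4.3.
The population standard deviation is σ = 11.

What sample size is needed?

Answer: n = 26

Derivation:
z_0.025 = 1.960
n = (z×σ/E)² = (1.960×11/4.3)²
n = 25.1397
Round up: n = 26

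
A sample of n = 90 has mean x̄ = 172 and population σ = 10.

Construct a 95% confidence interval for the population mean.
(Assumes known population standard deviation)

Answer: (169.9340, 174.0660)

Derivation:
Confidence level: 95%, α = 0.05
z_0.025 = 1.960
SE = σ/√n = 10/√90 = 1.0541
Margin of error = 1.960 × 1.0541 = 2.0660
CI: x̄ ± margin = 172 ± 2.0660
CI: (169.9340, 174.0660)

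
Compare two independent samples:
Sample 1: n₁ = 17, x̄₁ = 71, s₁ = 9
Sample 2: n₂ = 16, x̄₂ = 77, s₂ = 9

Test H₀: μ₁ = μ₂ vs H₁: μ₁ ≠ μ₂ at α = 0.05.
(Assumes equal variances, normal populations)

Pooled variance: s²_p = [16×9² + 15×9²]/(31) = 81.0000
s_p = 9.0000
SE = s_p×√(1/n₁ + 1/n₂) = 9.0000×√(1/17 + 1/16) = 3.1348
t = (x̄₁ - x̄₂)/SE = (71 - 77)/3.1348 = -1.9140
df = 31, t-critical = ±2.040
Decision: fail to reject H₀

Answer: t = -1.9140, fail to reject H₀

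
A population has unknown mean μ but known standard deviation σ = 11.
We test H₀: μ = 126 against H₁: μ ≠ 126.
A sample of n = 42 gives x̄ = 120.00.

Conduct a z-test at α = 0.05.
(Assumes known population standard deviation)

Answer: z = -3.5350, reject H₀

Derivation:
Standard error: SE = σ/√n = 11/√42 = 1.6973
z-statistic: z = (x̄ - μ₀)/SE = (120.00 - 126)/1.6973 = -3.5350
Critical value: ±1.960
p-value = 0.0004
Decision: reject H₀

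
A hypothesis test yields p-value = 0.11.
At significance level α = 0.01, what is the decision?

Answer: fail to reject H₀

Derivation:
Compare p-value to α:
0.11 ≥ 0.01
Decision: fail to reject H₀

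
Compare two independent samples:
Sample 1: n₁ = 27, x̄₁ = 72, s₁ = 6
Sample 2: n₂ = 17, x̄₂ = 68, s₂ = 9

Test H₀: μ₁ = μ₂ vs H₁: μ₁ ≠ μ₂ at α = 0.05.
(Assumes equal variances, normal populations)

Pooled variance: s²_p = [26×6² + 16×9²]/(42) = 53.1429
s_p = 7.2899
SE = s_p×√(1/n₁ + 1/n₂) = 7.2899×√(1/27 + 1/17) = 2.2571
t = (x̄₁ - x̄₂)/SE = (72 - 68)/2.2571 = 1.7722
df = 42, t-critical = ±2.018
Decision: fail to reject H₀

Answer: t = 1.7722, fail to reject H₀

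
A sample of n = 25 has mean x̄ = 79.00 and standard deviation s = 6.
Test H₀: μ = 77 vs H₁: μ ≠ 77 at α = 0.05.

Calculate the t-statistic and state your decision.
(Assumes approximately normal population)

Answer: t = 1.6667, fail to reject H₀

Derivation:
df = n - 1 = 24
SE = s/√n = 6/√25 = 1.2000
t = (x̄ - μ₀)/SE = (79.00 - 77)/1.2000 = 1.6667
Critical value: t_{0.025,24} = ±2.064
p-value ≈ 0.1086
Decision: fail to reject H₀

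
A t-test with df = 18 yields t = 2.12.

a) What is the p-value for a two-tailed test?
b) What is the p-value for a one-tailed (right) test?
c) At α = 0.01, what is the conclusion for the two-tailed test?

Answer: a) 0.0482, b) 0.0241, c) fail to reject H₀

Derivation:
Using t-distribution with df = 18:
a) Two-tailed: p = 2×P(T > 2.12) = 0.0482
b) One-tailed: p = P(T > 2.12) = 0.0241
c) 0.0482 ≥ 0.01, fail to reject H₀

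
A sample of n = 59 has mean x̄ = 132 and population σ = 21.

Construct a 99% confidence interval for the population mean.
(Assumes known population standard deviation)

Answer: (124.9572, 139.0428)

Derivation:
Confidence level: 99%, α = 0.01
z_0.005 = 2.576
SE = σ/√n = 21/√59 = 2.7340
Margin of error = 2.576 × 2.7340 = 7.0428
CI: x̄ ± margin = 132 ± 7.0428
CI: (124.9572, 139.0428)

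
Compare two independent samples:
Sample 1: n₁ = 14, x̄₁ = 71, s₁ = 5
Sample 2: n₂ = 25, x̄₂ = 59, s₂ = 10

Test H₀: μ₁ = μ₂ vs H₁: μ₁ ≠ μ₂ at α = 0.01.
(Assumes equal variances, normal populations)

Answer: t = 4.1889, reject H₀

Derivation:
Pooled variance: s²_p = [13×5² + 24×10²]/(37) = 73.6486
s_p = 8.5819
SE = s_p×√(1/n₁ + 1/n₂) = 8.5819×√(1/14 + 1/25) = 2.8647
t = (x̄₁ - x̄₂)/SE = (71 - 59)/2.8647 = 4.1889
df = 37, t-critical = ±2.715
Decision: reject H₀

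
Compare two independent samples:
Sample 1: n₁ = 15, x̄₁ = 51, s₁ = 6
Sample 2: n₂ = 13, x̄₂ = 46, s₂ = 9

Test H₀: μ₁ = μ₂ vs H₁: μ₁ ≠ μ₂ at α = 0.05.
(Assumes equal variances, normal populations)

Pooled variance: s²_p = [14×6² + 12×9²]/(26) = 56.7692
s_p = 7.5345
SE = s_p×√(1/n₁ + 1/n₂) = 7.5345×√(1/15 + 1/13) = 2.8551
t = (x̄₁ - x̄₂)/SE = (51 - 46)/2.8551 = 1.7513
df = 26, t-critical = ±2.056
Decision: fail to reject H₀

Answer: t = 1.7513, fail to reject H₀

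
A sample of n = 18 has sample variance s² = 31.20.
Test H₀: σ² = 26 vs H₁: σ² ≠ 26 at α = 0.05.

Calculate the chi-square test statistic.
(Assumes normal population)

Answer: χ² = 20.4000, fail to reject H₀

Derivation:
df = n - 1 = 17
χ² = (n-1)s²/σ₀² = 17×31.20/26 = 20.4000
Critical values: χ²_{0.975,17} = 7.564, χ²_{0.025,17} = 30.191
Rejection region: χ² < 7.564 or χ² > 30.191
Decision: fail to reject H₀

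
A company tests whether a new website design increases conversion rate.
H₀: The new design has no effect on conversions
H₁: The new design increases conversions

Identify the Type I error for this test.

A Type I error (probability α) occurs when we reject a true H₀.
A Type II error (probability β) occurs when we fail to reject a false H₀.

Answer: Switching to a new design that doesn't actually help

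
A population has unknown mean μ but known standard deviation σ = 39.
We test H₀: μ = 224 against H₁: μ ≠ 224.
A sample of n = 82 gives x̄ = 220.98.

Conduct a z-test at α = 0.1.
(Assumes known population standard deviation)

Standard error: SE = σ/√n = 39/√82 = 4.3068
z-statistic: z = (x̄ - μ₀)/SE = (220.98 - 224)/4.3068 = -0.7012
Critical value: ±1.645
p-value = 0.4832
Decision: fail to reject H₀

Answer: z = -0.7012, fail to reject H₀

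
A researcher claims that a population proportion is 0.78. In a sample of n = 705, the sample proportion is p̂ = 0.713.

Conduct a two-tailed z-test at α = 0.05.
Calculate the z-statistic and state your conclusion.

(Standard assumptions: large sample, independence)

H₀: p = 0.78, H₁: p ≠ 0.78
Standard error: SE = √(p₀(1-p₀)/n) = √(0.78×0.22/705) = 0.015601
z-statistic: z = (p̂ - p₀)/SE = (0.713 - 0.78)/0.015601 = -4.2946
Critical value: z_0.025 = ±1.960
p-value < 0.0001
Decision: reject H₀ at α = 0.05

Answer: z = -4.2946, reject H₀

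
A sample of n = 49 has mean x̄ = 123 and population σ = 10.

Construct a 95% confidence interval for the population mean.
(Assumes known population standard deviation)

Answer: (120.1999, 125.8001)

Derivation:
Confidence level: 95%, α = 0.05
z_0.025 = 1.960
SE = σ/√n = 10/√49 = 1.4286
Margin of error = 1.960 × 1.4286 = 2.8001
CI: x̄ ± margin = 123 ± 2.8001
CI: (120.1999, 125.8001)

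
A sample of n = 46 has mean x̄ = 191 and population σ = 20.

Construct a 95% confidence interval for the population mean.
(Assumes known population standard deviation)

Answer: (185.2204, 196.7796)

Derivation:
Confidence level: 95%, α = 0.05
z_0.025 = 1.960
SE = σ/√n = 20/√46 = 2.9488
Margin of error = 1.960 × 2.9488 = 5.7796
CI: x̄ ± margin = 191 ± 5.7796
CI: (185.2204, 196.7796)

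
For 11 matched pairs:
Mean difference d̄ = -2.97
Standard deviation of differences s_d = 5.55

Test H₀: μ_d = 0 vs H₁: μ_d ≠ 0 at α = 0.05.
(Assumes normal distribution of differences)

Answer: t = -1.7748, fail to reject H₀

Derivation:
df = n - 1 = 10
SE = s_d/√n = 5.55/√11 = 1.6734
t = d̄/SE = -2.97/1.6734 = -1.7748
Critical value: t_{0.025,10} = ±2.228
p-value ≈ 0.1063
Decision: fail to reject H₀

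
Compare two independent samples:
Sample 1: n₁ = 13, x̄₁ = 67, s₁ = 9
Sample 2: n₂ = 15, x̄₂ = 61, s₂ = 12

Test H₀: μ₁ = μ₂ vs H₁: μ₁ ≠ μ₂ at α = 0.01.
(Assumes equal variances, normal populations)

Answer: t = 1.4770, fail to reject H₀

Derivation:
Pooled variance: s²_p = [12×9² + 14×12²]/(26) = 114.9231
s_p = 10.7202
SE = s_p×√(1/n₁ + 1/n₂) = 10.7202×√(1/13 + 1/15) = 4.0622
t = (x̄₁ - x̄₂)/SE = (67 - 61)/4.0622 = 1.4770
df = 26, t-critical = ±2.779
Decision: fail to reject H₀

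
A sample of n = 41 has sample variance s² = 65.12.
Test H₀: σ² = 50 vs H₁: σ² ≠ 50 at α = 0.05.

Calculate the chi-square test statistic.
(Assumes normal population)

Answer: χ² = 52.0960, fail to reject H₀

Derivation:
df = n - 1 = 40
χ² = (n-1)s²/σ₀² = 40×65.12/50 = 52.0960
Critical values: χ²_{0.975,40} = 24.433, χ²_{0.025,40} = 59.342
Rejection region: χ² < 24.433 or χ² > 59.342
Decision: fail to reject H₀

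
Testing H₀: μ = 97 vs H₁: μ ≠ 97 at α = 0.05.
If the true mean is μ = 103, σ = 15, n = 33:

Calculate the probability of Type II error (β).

Answer: β ≈ 0.3677

Derivation:
SE = σ/√n = 15/√33 = 2.6112
Critical values: μ₀ ± z_0.025×SE = 97 ± 1.960×2.6112
Acceptance region: (91.8820, 102.1180)
Under H₁ (μ = 103): z_high = (102.1180 - 103)/2.6112 = -0.3378, z_low = (91.8820 - 103)/2.6112 = -4.2578
β = P(not reject | H₁) = Φ(-0.3378) - Φ(-4.2578) ≈ 0.3677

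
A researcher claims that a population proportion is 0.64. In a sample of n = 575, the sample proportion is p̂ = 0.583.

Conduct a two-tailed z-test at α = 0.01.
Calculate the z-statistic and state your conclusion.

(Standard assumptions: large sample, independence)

H₀: p = 0.64, H₁: p ≠ 0.64
Standard error: SE = √(p₀(1-p₀)/n) = √(0.64×0.36/575) = 0.020017
z-statistic: z = (p̂ - p₀)/SE = (0.583 - 0.64)/0.020017 = -2.8476
Critical value: z_0.005 = ±2.576
p-value = 0.0044
Decision: reject H₀ at α = 0.01

Answer: z = -2.8476, reject H₀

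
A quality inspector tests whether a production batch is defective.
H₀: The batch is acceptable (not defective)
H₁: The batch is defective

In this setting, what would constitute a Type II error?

Answer: Shipping a defective batch to customers

Derivation:
A Type I error (probability α) occurs when we reject a true H₀.
A Type II error (probability β) occurs when we fail to reject a false H₀.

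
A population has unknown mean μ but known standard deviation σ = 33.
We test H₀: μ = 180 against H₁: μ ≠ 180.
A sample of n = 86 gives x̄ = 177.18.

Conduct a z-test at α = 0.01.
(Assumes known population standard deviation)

Answer: z = -0.7925, fail to reject H₀

Derivation:
Standard error: SE = σ/√n = 33/√86 = 3.5585
z-statistic: z = (x̄ - μ₀)/SE = (177.18 - 180)/3.5585 = -0.7925
Critical value: ±2.576
p-value = 0.4281
Decision: fail to reject H₀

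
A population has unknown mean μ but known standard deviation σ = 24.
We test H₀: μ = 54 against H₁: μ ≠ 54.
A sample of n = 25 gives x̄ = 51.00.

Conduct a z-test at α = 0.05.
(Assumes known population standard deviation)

Answer: z = -0.6250, fail to reject H₀

Derivation:
Standard error: SE = σ/√n = 24/√25 = 4.8000
z-statistic: z = (x̄ - μ₀)/SE = (51.00 - 54)/4.8000 = -0.6250
Critical value: ±1.960
p-value = 0.5320
Decision: fail to reject H₀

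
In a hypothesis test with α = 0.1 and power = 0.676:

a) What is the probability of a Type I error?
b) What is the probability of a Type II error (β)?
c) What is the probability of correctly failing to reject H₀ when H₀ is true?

a) Type I error probability = α = 0.1
b) Power = P(reject H₀ | H₁ true) = 1 - β = 0.676, so Type II error probability = β = 1 - Power = 0.324
c) P(fail to reject H₀ | H₀ true) = 1 - α = 0.9

Answer: a) 0.1, b) 0.324, c) 0.9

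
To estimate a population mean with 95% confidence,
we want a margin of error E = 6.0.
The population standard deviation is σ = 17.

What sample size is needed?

z_0.025 = 1.960
n = (z×σ/E)² = (1.960×17/6.0)²
n = 30.8395
Round up: n = 31

Answer: n = 31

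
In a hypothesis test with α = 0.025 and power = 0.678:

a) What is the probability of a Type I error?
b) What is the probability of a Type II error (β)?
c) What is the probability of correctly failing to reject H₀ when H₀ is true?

a) Type I error probability = α = 0.025
b) Power = P(reject H₀ | H₁ true) = 1 - β = 0.678, so Type II error probability = β = 1 - Power = 0.322
c) P(fail to reject H₀ | H₀ true) = 1 - α = 0.975

Answer: a) 0.025, b) 0.322, c) 0.975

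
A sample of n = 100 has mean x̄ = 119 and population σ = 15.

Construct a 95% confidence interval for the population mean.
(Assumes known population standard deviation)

Answer: (116.0600, 121.9400)

Derivation:
Confidence level: 95%, α = 0.05
z_0.025 = 1.960
SE = σ/√n = 15/√100 = 1.5000
Margin of error = 1.960 × 1.5000 = 2.9400
CI: x̄ ± margin = 119 ± 2.9400
CI: (116.0600, 121.9400)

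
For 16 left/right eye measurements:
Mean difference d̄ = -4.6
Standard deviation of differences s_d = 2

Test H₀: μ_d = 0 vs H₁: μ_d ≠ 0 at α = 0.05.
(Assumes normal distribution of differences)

df = n - 1 = 15
SE = s_d/√n = 2/√16 = 0.5000
t = d̄/SE = -4.6/0.5000 = -9.2000
Critical value: t_{0.025,15} = ±2.131
p-value < 0.0001
Decision: reject H₀

Answer: t = -9.2000, reject H₀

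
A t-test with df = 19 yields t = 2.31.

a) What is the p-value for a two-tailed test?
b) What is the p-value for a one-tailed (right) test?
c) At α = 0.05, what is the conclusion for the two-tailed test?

Using t-distribution with df = 19:
a) Two-tailed: p = 2×P(T > 2.31) = 0.0323
b) One-tailed: p = P(T > 2.31) = 0.0161
c) 0.0323 < 0.05, reject H₀

Answer: a) 0.0323, b) 0.0161, c) reject H₀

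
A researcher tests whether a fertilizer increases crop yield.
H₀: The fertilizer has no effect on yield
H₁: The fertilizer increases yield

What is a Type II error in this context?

Answer: Failing to recommend an effective fertilizer

Derivation:
Type I error: rejecting H₀ when it is actually true (false positive).
Type II error: failing to reject H₀ when H₁ is actually true (false negative).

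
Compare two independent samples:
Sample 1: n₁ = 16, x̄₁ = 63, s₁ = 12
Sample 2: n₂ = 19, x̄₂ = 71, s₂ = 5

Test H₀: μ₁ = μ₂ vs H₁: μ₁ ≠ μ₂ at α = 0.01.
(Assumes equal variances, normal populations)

Answer: t = -2.6511, fail to reject H₀

Derivation:
Pooled variance: s²_p = [15×12² + 18×5²]/(33) = 79.0909
s_p = 8.8933
SE = s_p×√(1/n₁ + 1/n₂) = 8.8933×√(1/16 + 1/19) = 3.0176
t = (x̄₁ - x̄₂)/SE = (63 - 71)/3.0176 = -2.6511
df = 33, t-critical = ±2.733
Decision: fail to reject H₀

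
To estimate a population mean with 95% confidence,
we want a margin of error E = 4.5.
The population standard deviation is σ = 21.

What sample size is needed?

Answer: n = 84

Derivation:
z_0.025 = 1.960
n = (z×σ/E)² = (1.960×21/4.5)²
n = 83.6615
Round up: n = 84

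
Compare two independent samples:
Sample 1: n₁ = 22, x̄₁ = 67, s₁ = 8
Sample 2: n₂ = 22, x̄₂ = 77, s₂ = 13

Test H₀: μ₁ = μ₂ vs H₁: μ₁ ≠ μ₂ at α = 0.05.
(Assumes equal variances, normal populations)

Answer: t = -3.0728, reject H₀

Derivation:
Pooled variance: s²_p = [21×8² + 21×13²]/(42) = 116.5000
s_p = 10.7935
SE = s_p×√(1/n₁ + 1/n₂) = 10.7935×√(1/22 + 1/22) = 3.2544
t = (x̄₁ - x̄₂)/SE = (67 - 77)/3.2544 = -3.0728
df = 42, t-critical = ±2.018
Decision: reject H₀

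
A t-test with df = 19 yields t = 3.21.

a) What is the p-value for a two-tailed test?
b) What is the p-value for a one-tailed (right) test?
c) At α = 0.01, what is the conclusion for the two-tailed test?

Using t-distribution with df = 19:
a) Two-tailed: p = 2×P(T > 3.21) = 0.0046
b) One-tailed: p = P(T > 3.21) = 0.0023
c) 0.0046 < 0.01, reject H₀

Answer: a) 0.0046, b) 0.0023, c) reject H₀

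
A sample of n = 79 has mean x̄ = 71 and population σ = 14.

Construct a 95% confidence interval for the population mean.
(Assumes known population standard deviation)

Confidence level: 95%, α = 0.05
z_0.025 = 1.960
SE = σ/√n = 14/√79 = 1.5751
Margin of error = 1.960 × 1.5751 = 3.0872
CI: x̄ ± margin = 71 ± 3.0872
CI: (67.9128, 74.0872)

Answer: (67.9128, 74.0872)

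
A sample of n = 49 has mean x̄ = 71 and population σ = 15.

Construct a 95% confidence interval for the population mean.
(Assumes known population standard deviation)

Confidence level: 95%, α = 0.05
z_0.025 = 1.960
SE = σ/√n = 15/√49 = 2.1429
Margin of error = 1.960 × 2.1429 = 4.2001
CI: x̄ ± margin = 71 ± 4.2001
CI: (66.7999, 75.2001)

Answer: (66.7999, 75.2001)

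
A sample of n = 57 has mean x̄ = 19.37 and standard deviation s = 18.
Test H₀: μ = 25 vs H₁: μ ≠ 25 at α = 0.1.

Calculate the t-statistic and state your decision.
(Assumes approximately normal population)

Answer: t = -2.3614, reject H₀

Derivation:
df = n - 1 = 56
SE = s/√n = 18/√57 = 2.3842
t = (x̄ - μ₀)/SE = (19.37 - 25)/2.3842 = -2.3614
Critical value: t_{0.05,56} = ±1.673
p-value ≈ 0.0217
Decision: reject H₀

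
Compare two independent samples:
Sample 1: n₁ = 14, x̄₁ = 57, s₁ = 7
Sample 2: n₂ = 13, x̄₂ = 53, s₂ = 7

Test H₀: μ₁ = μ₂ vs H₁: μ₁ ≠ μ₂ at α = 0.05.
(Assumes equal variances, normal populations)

Answer: t = 1.4836, fail to reject H₀

Derivation:
Pooled variance: s²_p = [13×7² + 12×7²]/(25) = 49.0000
s_p = 7.0000
SE = s_p×√(1/n₁ + 1/n₂) = 7.0000×√(1/14 + 1/13) = 2.6962
t = (x̄₁ - x̄₂)/SE = (57 - 53)/2.6962 = 1.4836
df = 25, t-critical = ±2.060
Decision: fail to reject H₀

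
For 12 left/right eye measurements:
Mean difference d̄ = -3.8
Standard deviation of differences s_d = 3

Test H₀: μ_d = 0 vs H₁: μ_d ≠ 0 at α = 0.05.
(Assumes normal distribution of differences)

Answer: t = -4.3880, reject H₀

Derivation:
df = n - 1 = 11
SE = s_d/√n = 3/√12 = 0.8660
t = d̄/SE = -3.8/0.8660 = -4.3880
Critical value: t_{0.025,11} = ±2.201
p-value ≈ 0.0011
Decision: reject H₀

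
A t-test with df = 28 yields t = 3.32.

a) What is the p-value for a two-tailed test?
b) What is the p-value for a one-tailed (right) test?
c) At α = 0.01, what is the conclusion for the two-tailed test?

Answer: a) 0.0025, b) 0.0013, c) reject H₀

Derivation:
Using t-distribution with df = 28:
a) Two-tailed: p = 2×P(T > 3.32) = 0.0025
b) One-tailed: p = P(T > 3.32) = 0.0013
c) 0.0025 < 0.01, reject H₀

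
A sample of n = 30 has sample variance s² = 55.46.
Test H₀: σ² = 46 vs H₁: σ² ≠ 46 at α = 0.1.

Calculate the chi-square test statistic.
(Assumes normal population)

Answer: χ² = 34.9639, fail to reject H₀

Derivation:
df = n - 1 = 29
χ² = (n-1)s²/σ₀² = 29×55.46/46 = 34.9639
Critical values: χ²_{0.95,29} = 17.708, χ²_{0.05,29} = 42.557
Rejection region: χ² < 17.708 or χ² > 42.557
Decision: fail to reject H₀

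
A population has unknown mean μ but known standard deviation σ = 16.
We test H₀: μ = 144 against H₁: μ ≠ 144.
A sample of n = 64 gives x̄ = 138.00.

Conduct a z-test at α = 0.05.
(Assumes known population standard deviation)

Answer: z = -3.0000, reject H₀

Derivation:
Standard error: SE = σ/√n = 16/√64 = 2.0000
z-statistic: z = (x̄ - μ₀)/SE = (138.00 - 144)/2.0000 = -3.0000
Critical value: ±1.960
p-value = 0.0027
Decision: reject H₀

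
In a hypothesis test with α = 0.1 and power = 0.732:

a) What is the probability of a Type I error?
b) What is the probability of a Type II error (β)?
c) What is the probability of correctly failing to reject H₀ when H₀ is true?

Answer: a) 0.1, b) 0.268, c) 0.9

Derivation:
a) Type I error probability = α = 0.1
b) Power = P(reject H₀ | H₁ true) = 1 - β = 0.732, so Type II error probability = β = 1 - Power = 0.268
c) P(fail to reject H₀ | H₀ true) = 1 - α = 0.9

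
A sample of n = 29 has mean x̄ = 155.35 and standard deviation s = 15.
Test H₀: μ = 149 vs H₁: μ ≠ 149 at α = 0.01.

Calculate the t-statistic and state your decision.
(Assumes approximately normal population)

Answer: t = 2.2797, fail to reject H₀

Derivation:
df = n - 1 = 28
SE = s/√n = 15/√29 = 2.7854
t = (x̄ - μ₀)/SE = (155.35 - 149)/2.7854 = 2.2797
Critical value: t_{0.005,28} = ±2.763
p-value ≈ 0.0304
Decision: fail to reject H₀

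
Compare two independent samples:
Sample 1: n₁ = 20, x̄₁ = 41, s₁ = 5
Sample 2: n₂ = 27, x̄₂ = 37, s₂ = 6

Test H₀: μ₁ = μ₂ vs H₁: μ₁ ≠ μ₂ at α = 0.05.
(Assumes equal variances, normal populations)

Answer: t = 2.4213, reject H₀

Derivation:
Pooled variance: s²_p = [19×5² + 26×6²]/(45) = 31.3556
s_p = 5.5996
SE = s_p×√(1/n₁ + 1/n₂) = 5.5996×√(1/20 + 1/27) = 1.6520
t = (x̄₁ - x̄₂)/SE = (41 - 37)/1.6520 = 2.4213
df = 45, t-critical = ±2.014
Decision: reject H₀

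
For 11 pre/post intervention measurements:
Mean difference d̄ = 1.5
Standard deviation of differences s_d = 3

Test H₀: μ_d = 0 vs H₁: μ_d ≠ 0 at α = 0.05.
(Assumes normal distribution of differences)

Answer: t = 1.6584, fail to reject H₀

Derivation:
df = n - 1 = 10
SE = s_d/√n = 3/√11 = 0.9045
t = d̄/SE = 1.5/0.9045 = 1.6584
Critical value: t_{0.025,10} = ±2.228
p-value ≈ 0.1282
Decision: fail to reject H₀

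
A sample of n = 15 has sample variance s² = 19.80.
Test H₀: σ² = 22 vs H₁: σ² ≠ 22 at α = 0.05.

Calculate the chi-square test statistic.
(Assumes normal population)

Answer: χ² = 12.6000, fail to reject H₀

Derivation:
df = n - 1 = 14
χ² = (n-1)s²/σ₀² = 14×19.80/22 = 12.6000
Critical values: χ²_{0.975,14} = 5.629, χ²_{0.025,14} = 26.119
Rejection region: χ² < 5.629 or χ² > 26.119
Decision: fail to reject H₀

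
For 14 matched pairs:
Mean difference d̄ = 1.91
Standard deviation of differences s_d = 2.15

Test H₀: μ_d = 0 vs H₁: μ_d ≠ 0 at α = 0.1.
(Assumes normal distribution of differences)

Answer: t = 3.3241, reject H₀

Derivation:
df = n - 1 = 13
SE = s_d/√n = 2.15/√14 = 0.5746
t = d̄/SE = 1.91/0.5746 = 3.3241
Critical value: t_{0.05,13} = ±1.771
p-value ≈ 0.0055
Decision: reject H₀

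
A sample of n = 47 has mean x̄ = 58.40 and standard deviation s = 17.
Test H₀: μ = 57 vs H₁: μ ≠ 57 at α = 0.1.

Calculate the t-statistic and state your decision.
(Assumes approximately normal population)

df = n - 1 = 46
SE = s/√n = 17/√47 = 2.4797
t = (x̄ - μ₀)/SE = (58.40 - 57)/2.4797 = 0.5646
Critical value: t_{0.05,46} = ±1.679
p-value ≈ 0.5751
Decision: fail to reject H₀

Answer: t = 0.5646, fail to reject H₀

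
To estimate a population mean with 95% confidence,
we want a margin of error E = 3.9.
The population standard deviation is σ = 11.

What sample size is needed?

Answer: n = 31

Derivation:
z_0.025 = 1.960
n = (z×σ/E)² = (1.960×11/3.9)²
n = 30.5611
Round up: n = 31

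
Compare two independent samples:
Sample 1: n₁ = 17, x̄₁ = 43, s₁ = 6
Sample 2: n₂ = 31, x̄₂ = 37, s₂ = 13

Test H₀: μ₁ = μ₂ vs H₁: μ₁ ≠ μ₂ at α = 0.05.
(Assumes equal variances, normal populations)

Answer: t = 1.7945, fail to reject H₀

Derivation:
Pooled variance: s²_p = [16×6² + 30×13²]/(46) = 122.7391
s_p = 11.0788
SE = s_p×√(1/n₁ + 1/n₂) = 11.0788×√(1/17 + 1/31) = 3.3436
t = (x̄₁ - x̄₂)/SE = (43 - 37)/3.3436 = 1.7945
df = 46, t-critical = ±2.013
Decision: fail to reject H₀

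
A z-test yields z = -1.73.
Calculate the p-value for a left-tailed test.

For z = -1.73:
p = P(Z < -1.73) = Φ(-1.73) = 0.0418

Answer: p-value ≈ 0.0418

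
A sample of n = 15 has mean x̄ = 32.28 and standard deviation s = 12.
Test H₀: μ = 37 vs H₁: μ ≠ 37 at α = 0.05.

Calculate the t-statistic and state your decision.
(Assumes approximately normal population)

df = n - 1 = 14
SE = s/√n = 12/√15 = 3.0984
t = (x̄ - μ₀)/SE = (32.28 - 37)/3.0984 = -1.5234
Critical value: t_{0.025,14} = ±2.145
p-value ≈ 0.1499
Decision: fail to reject H₀

Answer: t = -1.5234, fail to reject H₀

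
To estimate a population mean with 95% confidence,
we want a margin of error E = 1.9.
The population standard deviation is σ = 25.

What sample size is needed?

z_0.025 = 1.960
n = (z×σ/E)² = (1.960×25/1.9)²
n = 665.0970
Round up: n = 666

Answer: n = 666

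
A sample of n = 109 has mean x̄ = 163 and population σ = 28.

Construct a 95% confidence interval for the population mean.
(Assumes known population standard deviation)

Answer: (157.7435, 168.2565)

Derivation:
Confidence level: 95%, α = 0.05
z_0.025 = 1.960
SE = σ/√n = 28/√109 = 2.6819
Margin of error = 1.960 × 2.6819 = 5.2565
CI: x̄ ± margin = 163 ± 5.2565
CI: (157.7435, 168.2565)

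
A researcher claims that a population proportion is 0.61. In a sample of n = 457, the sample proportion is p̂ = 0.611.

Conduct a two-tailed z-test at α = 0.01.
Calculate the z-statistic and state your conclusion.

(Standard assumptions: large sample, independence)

Answer: z = 0.0438, fail to reject H₀

Derivation:
H₀: p = 0.61, H₁: p ≠ 0.61
Standard error: SE = √(p₀(1-p₀)/n) = √(0.61×0.39/457) = 0.022816
z-statistic: z = (p̂ - p₀)/SE = (0.611 - 0.61)/0.022816 = 0.0438
Critical value: z_0.005 = ±2.576
p-value = 0.9651
Decision: fail to reject H₀ at α = 0.01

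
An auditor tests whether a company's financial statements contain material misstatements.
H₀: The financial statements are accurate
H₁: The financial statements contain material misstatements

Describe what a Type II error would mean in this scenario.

Answer: Failing to detect material misstatements that are actually present

Derivation:
A Type I error (probability α) occurs when we reject a true H₀.
A Type II error (probability β) occurs when we fail to reject a false H₀.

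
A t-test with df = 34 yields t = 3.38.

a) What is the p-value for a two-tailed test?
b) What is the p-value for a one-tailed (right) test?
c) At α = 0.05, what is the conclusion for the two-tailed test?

Using t-distribution with df = 34:
a) Two-tailed: p = 2×P(T > 3.38) = 0.0018
b) One-tailed: p = P(T > 3.38) = 0.0009
c) 0.0018 < 0.05, reject H₀

Answer: a) 0.0018, b) 0.0009, c) reject H₀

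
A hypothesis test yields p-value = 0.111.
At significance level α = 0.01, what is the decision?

Compare p-value to α:
0.111 ≥ 0.01
Decision: fail to reject H₀

Answer: fail to reject H₀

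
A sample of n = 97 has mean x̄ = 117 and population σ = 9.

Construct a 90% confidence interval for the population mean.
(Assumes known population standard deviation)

Confidence level: 90%, α = 0.1
z_0.05 = 1.645
SE = σ/√n = 9/√97 = 0.9138
Margin of error = 1.645 × 0.9138 = 1.5032
CI: x̄ ± margin = 117 ± 1.5032
CI: (115.4968, 118.5032)

Answer: (115.4968, 118.5032)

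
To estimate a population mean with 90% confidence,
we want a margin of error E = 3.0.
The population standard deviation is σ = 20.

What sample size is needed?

Answer: n = 121

Derivation:
z_0.05 = 1.645
n = (z×σ/E)² = (1.645×20/3.0)²
n = 120.2678
Round up: n = 121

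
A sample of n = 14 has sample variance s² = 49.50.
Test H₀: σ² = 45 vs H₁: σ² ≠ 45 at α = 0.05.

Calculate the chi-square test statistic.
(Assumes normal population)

df = n - 1 = 13
χ² = (n-1)s²/σ₀² = 13×49.50/45 = 14.3000
Critical values: χ²_{0.975,13} = 5.009, χ²_{0.025,13} = 24.736
Rejection region: χ² < 5.009 or χ² > 24.736
Decision: fail to reject H₀

Answer: χ² = 14.3000, fail to reject H₀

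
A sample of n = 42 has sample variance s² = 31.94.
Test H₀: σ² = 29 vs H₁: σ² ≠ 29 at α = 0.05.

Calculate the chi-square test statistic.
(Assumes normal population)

df = n - 1 = 41
χ² = (n-1)s²/σ₀² = 41×31.94/29 = 45.1566
Critical values: χ²_{0.975,41} = 25.215, χ²_{0.025,41} = 60.561
Rejection region: χ² < 25.215 or χ² > 60.561
Decision: fail to reject H₀

Answer: χ² = 45.1566, fail to reject H₀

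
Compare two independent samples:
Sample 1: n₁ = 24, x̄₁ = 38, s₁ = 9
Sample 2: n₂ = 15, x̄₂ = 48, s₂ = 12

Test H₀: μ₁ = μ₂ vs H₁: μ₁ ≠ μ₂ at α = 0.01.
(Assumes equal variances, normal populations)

Answer: t = -2.9673, reject H₀

Derivation:
Pooled variance: s²_p = [23×9² + 14×12²]/(37) = 104.8378
s_p = 10.2390
SE = s_p×√(1/n₁ + 1/n₂) = 10.2390×√(1/24 + 1/15) = 3.3701
t = (x̄₁ - x̄₂)/SE = (38 - 48)/3.3701 = -2.9673
df = 37, t-critical = ±2.715
Decision: reject H₀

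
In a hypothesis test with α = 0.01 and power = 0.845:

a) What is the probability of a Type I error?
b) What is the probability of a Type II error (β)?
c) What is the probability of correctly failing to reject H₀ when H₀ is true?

Answer: a) 0.01, b) 0.155, c) 0.99

Derivation:
a) Type I error probability = α = 0.01
b) Power = P(reject H₀ | H₁ true) = 1 - β = 0.845, so Type II error probability = β = 1 - Power = 0.155
c) P(fail to reject H₀ | H₀ true) = 1 - α = 0.99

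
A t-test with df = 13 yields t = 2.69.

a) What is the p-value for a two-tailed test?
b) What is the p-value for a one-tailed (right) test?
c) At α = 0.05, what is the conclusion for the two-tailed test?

Using t-distribution with df = 13:
a) Two-tailed: p = 2×P(T > 2.69) = 0.0185
b) One-tailed: p = P(T > 2.69) = 0.0093
c) 0.0185 < 0.05, reject H₀

Answer: a) 0.0185, b) 0.0093, c) reject H₀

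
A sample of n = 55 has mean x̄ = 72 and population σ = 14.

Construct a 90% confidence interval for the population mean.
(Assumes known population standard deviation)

Confidence level: 90%, α = 0.1
z_0.05 = 1.645
SE = σ/√n = 14/√55 = 1.8878
Margin of error = 1.645 × 1.8878 = 3.1054
CI: x̄ ± margin = 72 ± 3.1054
CI: (68.8946, 75.1054)

Answer: (68.8946, 75.1054)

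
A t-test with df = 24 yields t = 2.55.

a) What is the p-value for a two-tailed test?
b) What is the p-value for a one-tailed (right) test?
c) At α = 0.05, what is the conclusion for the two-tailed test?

Using t-distribution with df = 24:
a) Two-tailed: p = 2×P(T > 2.55) = 0.0176
b) One-tailed: p = P(T > 2.55) = 0.0088
c) 0.0176 < 0.05, reject H₀

Answer: a) 0.0176, b) 0.0088, c) reject H₀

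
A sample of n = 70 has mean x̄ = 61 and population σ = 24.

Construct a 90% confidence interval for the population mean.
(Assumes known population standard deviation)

Confidence level: 90%, α = 0.1
z_0.05 = 1.645
SE = σ/√n = 24/√70 = 2.8685
Margin of error = 1.645 × 2.8685 = 4.7187
CI: x̄ ± margin = 61 ± 4.7187
CI: (56.2813, 65.7187)

Answer: (56.2813, 65.7187)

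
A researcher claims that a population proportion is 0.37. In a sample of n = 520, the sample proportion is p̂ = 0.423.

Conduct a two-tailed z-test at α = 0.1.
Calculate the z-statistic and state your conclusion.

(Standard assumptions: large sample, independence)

H₀: p = 0.37, H₁: p ≠ 0.37
Standard error: SE = √(p₀(1-p₀)/n) = √(0.37×0.63/520) = 0.021172
z-statistic: z = (p̂ - p₀)/SE = (0.423 - 0.37)/0.021172 = 2.5033
Critical value: z_0.05 = ±1.645
p-value = 0.0123
Decision: reject H₀ at α = 0.1

Answer: z = 2.5033, reject H₀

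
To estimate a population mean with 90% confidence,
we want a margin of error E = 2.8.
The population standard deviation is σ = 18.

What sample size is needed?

z_0.05 = 1.645
n = (z×σ/E)² = (1.645×18/2.8)²
n = 111.8306
Round up: n = 112

Answer: n = 112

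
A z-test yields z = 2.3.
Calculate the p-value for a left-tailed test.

For z = 2.3:
p = P(Z < 2.3) = Φ(2.3) = 0.9893

Answer: p-value ≈ 0.9893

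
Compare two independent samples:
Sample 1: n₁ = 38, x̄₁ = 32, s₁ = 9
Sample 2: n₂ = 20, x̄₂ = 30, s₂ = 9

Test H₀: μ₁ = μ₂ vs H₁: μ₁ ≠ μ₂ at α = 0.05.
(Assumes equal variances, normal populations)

Answer: t = 0.8044, fail to reject H₀

Derivation:
Pooled variance: s²_p = [37×9² + 19×9²]/(56) = 81.0000
s_p = 9.0000
SE = s_p×√(1/n₁ + 1/n₂) = 9.0000×√(1/38 + 1/20) = 2.4863
t = (x̄₁ - x̄₂)/SE = (32 - 30)/2.4863 = 0.8044
df = 56, t-critical = ±2.003
Decision: fail to reject H₀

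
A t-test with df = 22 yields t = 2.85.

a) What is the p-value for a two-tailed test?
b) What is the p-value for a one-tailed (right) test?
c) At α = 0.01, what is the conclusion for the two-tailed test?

Using t-distribution with df = 22:
a) Two-tailed: p = 2×P(T > 2.85) = 0.0093
b) One-tailed: p = P(T > 2.85) = 0.0047
c) 0.0093 < 0.01, reject H₀

Answer: a) 0.0093, b) 0.0047, c) reject H₀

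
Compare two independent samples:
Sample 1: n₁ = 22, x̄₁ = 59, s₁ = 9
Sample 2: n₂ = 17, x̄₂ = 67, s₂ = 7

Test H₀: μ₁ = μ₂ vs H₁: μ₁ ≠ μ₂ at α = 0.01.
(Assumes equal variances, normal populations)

Pooled variance: s²_p = [21×9² + 16×7²]/(37) = 67.1622
s_p = 8.1953
SE = s_p×√(1/n₁ + 1/n₂) = 8.1953×√(1/22 + 1/17) = 2.6464
t = (x̄₁ - x̄₂)/SE = (59 - 67)/2.6464 = -3.0230
df = 37, t-critical = ±2.715
Decision: reject H₀

Answer: t = -3.0230, reject H₀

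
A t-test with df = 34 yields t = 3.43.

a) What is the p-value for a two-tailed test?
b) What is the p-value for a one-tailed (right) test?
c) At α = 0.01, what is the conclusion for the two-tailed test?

Using t-distribution with df = 34:
a) Two-tailed: p = 2×P(T > 3.43) = 0.0016
b) One-tailed: p = P(T > 3.43) = 0.0008
c) 0.0016 < 0.01, reject H₀

Answer: a) 0.0016, b) 0.0008, c) reject H₀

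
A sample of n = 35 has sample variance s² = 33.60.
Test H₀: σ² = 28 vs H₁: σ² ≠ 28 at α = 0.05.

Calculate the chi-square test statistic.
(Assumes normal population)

Answer: χ² = 40.8000, fail to reject H₀

Derivation:
df = n - 1 = 34
χ² = (n-1)s²/σ₀² = 34×33.60/28 = 40.8000
Critical values: χ²_{0.975,34} = 19.806, χ²_{0.025,34} = 51.966
Rejection region: χ² < 19.806 or χ² > 51.966
Decision: fail to reject H₀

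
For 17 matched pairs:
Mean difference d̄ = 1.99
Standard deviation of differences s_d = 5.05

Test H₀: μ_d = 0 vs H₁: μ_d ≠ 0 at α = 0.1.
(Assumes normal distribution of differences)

df = n - 1 = 16
SE = s_d/√n = 5.05/√17 = 1.2248
t = d̄/SE = 1.99/1.2248 = 1.6248
Critical value: t_{0.05,16} = ±1.746
p-value ≈ 0.1237
Decision: fail to reject H₀

Answer: t = 1.6248, fail to reject H₀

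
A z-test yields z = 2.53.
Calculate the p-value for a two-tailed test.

Answer: p-value ≈ 0.0114

Derivation:
For z = 2.53:
p = 2×P(Z > |2.53|) = 2×(1 - Φ(2.53)) = 0.0114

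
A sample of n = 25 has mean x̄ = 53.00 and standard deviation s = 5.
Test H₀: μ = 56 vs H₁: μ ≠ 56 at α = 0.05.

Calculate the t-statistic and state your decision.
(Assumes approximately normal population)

df = n - 1 = 24
SE = s/√n = 5/√25 = 1.0000
t = (x̄ - μ₀)/SE = (53.00 - 56)/1.0000 = -3.0000
Critical value: t_{0.025,24} = ±2.064
p-value ≈ 0.0062
Decision: reject H₀

Answer: t = -3.0000, reject H₀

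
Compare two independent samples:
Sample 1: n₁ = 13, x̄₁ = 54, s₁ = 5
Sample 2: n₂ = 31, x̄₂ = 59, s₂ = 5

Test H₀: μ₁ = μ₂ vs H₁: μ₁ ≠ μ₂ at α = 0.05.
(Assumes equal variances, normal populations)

Answer: t = -3.0265, reject H₀

Derivation:
Pooled variance: s²_p = [12×5² + 30×5²]/(42) = 25.0000
s_p = 5.0000
SE = s_p×√(1/n₁ + 1/n₂) = 5.0000×√(1/13 + 1/31) = 1.6521
t = (x̄₁ - x̄₂)/SE = (54 - 59)/1.6521 = -3.0265
df = 42, t-critical = ±2.018
Decision: reject H₀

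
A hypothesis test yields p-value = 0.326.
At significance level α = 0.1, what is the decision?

Compare p-value to α:
0.326 ≥ 0.1
Decision: fail to reject H₀

Answer: fail to reject H₀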